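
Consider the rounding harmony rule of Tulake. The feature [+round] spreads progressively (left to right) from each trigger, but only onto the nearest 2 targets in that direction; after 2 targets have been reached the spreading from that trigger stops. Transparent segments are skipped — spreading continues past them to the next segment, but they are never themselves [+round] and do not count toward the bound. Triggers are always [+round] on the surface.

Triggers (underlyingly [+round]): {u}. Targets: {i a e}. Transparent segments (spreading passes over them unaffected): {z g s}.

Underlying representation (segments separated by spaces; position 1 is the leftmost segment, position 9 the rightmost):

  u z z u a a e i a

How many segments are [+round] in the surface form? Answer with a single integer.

From /u/ at 1 rightward: 2 /z/ transparent; 3 /z/ transparent; 4 /u/ is itself a trigger — this domain ends here.
From /u/ at 4 rightward: 5 /a/ → [+round]; 6 /a/ → [+round]; bound reached.
Targets with no active source: positions 7 8 9 stay [-round].
[+round] positions on the surface: 1 4 5 6.

4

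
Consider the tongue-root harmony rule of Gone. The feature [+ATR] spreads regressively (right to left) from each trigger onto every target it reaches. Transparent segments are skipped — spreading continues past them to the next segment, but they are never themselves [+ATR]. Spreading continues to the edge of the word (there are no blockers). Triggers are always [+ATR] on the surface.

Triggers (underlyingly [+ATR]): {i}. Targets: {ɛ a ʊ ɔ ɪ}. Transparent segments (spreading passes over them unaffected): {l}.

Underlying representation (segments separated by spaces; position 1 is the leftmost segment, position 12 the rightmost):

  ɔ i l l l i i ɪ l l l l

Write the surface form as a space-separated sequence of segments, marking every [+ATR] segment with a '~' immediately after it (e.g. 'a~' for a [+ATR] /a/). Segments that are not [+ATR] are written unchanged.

From /i/ at 2 leftward: 1 /ɔ/ → [+ATR]; word edge.
From /i/ at 6 leftward: 5 /l/ transparent; 4 /l/ transparent; 3 /l/ transparent; 2 /i/ is itself a trigger — this domain ends here.
From /i/ at 7 leftward: 6 /i/ is itself a trigger — this domain ends here.
Target with no active source: position 8 stays [-ATR].
[+ATR] positions on the surface: 1 2 6 7.

ɔ~ i~ l l l i~ i~ ɪ l l l l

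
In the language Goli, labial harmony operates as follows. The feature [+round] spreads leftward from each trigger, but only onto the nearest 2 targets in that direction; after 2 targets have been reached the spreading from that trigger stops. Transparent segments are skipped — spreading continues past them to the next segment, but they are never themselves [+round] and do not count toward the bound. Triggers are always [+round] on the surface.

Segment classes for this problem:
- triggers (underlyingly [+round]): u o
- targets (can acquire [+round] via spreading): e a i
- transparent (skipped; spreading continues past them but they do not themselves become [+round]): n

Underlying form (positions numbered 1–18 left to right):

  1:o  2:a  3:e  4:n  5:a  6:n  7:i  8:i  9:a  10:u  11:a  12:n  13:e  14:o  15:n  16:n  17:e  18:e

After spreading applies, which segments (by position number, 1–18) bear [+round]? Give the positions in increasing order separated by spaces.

From /o/ at 1 leftward: word edge.
From /u/ at 10 leftward: 9 /a/ → [+round]; 8 /i/ → [+round]; bound reached.
From /o/ at 14 leftward: 13 /e/ → [+round]; 12 /n/ transparent; 11 /a/ → [+round]; bound reached.
Targets with no active source: positions 2 3 5 7 17 18 stay [-round].

1 8 9 10 11 13 14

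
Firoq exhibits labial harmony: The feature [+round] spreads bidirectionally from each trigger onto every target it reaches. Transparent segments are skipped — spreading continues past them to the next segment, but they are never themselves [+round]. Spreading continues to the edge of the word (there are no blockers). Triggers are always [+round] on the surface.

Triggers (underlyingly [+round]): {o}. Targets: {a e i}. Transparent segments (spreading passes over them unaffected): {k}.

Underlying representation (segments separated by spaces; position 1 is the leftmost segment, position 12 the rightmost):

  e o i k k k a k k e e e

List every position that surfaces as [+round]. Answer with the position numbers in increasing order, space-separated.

From /o/ at 2 rightward: 3 /i/ → [+round]; 4 /k/ transparent; 5 /k/ transparent; 6 /k/ transparent; 7 /a/ → [+round]; 8 /k/ transparent; 9 /k/ transparent; 10 /e/ → [+round]; 11 /e/ → [+round]; 12 /e/ → [+round]; word edge.
From /o/ at 2 leftward: 1 /e/ → [+round]; word edge.

1 2 3 7 10 11 12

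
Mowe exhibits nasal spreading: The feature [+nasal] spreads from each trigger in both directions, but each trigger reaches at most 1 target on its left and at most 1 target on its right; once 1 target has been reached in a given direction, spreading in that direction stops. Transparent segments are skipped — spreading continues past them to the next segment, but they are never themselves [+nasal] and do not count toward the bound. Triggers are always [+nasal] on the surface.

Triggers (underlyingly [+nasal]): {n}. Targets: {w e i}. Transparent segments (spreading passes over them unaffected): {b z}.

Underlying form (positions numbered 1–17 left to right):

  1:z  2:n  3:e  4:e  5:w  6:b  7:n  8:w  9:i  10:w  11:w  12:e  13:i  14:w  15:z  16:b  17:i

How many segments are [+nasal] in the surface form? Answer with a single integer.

5

From /n/ at 2 rightward: 3 /e/ → [+nasal]; bound reached.
From /n/ at 2 leftward: 1 /z/ transparent; word edge.
From /n/ at 7 rightward: 8 /w/ → [+nasal]; bound reached.
From /n/ at 7 leftward: 6 /b/ transparent; 5 /w/ → [+nasal]; bound reached.
Targets with no active source: positions 4 9 10 11 12 13 14 17 stay [-nasal].
[+nasal] positions on the surface: 2 3 5 7 8.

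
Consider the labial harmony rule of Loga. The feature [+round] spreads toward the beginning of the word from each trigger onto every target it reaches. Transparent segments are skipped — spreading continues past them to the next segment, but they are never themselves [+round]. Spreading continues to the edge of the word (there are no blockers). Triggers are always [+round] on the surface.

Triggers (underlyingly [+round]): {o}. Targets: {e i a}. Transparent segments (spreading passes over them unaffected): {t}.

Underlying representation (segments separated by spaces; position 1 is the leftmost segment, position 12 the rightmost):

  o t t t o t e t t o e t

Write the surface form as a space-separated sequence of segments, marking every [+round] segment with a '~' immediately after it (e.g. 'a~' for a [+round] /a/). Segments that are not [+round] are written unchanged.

From /o/ at 1 leftward: word edge.
From /o/ at 5 leftward: 4 /t/ transparent; 3 /t/ transparent; 2 /t/ transparent; 1 /o/ is itself a trigger — this domain ends here.
From /o/ at 10 leftward: 9 /t/ transparent; 8 /t/ transparent; 7 /e/ → [+round]; 6 /t/ transparent; 5 /o/ is itself a trigger — this domain ends here.
Target with no active source: position 11 stays [-round].
[+round] positions on the surface: 1 5 7 10.

o~ t t t o~ t e~ t t o~ e t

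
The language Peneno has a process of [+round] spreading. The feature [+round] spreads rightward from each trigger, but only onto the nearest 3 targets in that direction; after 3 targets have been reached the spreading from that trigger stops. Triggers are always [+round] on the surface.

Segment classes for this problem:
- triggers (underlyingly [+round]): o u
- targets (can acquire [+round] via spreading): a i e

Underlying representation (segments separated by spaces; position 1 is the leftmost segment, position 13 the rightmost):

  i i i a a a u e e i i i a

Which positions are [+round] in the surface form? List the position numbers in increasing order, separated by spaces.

From /u/ at 7 rightward: 8 /e/ → [+round]; 9 /e/ → [+round]; 10 /i/ → [+round]; bound reached.
Targets with no active source: positions 1 2 3 4 5 6 11 12 13 stay [-round].

7 8 9 10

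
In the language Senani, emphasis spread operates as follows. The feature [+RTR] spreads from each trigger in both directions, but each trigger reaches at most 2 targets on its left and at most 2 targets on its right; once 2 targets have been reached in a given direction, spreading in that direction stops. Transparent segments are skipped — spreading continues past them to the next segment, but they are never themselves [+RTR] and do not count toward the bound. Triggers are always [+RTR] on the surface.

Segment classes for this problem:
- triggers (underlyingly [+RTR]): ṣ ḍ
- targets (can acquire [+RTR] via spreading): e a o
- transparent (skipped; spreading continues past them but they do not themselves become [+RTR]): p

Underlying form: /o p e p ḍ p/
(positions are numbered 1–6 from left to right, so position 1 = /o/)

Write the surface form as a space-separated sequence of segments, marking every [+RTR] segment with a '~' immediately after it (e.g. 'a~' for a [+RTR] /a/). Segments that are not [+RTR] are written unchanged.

From /ḍ/ at 5 rightward: 6 /p/ transparent; word edge.
From /ḍ/ at 5 leftward: 4 /p/ transparent; 3 /e/ → [+RTR]; 2 /p/ transparent; 1 /o/ → [+RTR]; bound reached.
[+RTR] positions on the surface: 1 3 5.

o~ p e~ p ḍ~ p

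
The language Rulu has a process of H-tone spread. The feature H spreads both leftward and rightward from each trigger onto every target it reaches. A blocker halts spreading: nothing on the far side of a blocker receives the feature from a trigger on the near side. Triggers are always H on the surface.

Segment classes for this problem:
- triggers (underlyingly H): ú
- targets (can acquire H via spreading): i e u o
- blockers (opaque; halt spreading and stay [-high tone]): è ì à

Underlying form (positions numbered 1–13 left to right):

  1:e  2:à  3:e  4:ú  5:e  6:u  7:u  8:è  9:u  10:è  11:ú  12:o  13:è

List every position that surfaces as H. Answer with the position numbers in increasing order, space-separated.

From /ú/ at 4 rightward: 5 /e/ → H; 6 /u/ → H; 7 /u/ → H; 8 /è/ blocks.
From /ú/ at 4 leftward: 3 /e/ → H; 2 /à/ blocks.
From /ú/ at 11 rightward: 12 /o/ → H; 13 /è/ blocks.
From /ú/ at 11 leftward: 10 /è/ blocks.
Targets with no active source: positions 1 9 stay [-high tone].

3 4 5 6 7 11 12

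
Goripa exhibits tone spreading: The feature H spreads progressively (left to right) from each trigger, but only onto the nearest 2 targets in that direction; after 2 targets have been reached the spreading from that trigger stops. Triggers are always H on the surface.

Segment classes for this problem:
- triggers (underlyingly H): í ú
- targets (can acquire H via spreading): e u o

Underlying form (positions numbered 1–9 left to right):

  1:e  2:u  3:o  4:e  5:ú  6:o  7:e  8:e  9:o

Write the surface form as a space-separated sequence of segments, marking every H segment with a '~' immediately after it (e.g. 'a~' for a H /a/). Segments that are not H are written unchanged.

From /ú/ at 5 rightward: 6 /o/ → H; 7 /e/ → H; bound reached.
Targets with no active source: positions 1 2 3 4 8 9 stay [-high tone].
H positions on the surface: 5 6 7.

e u o e ú~ o~ e~ e o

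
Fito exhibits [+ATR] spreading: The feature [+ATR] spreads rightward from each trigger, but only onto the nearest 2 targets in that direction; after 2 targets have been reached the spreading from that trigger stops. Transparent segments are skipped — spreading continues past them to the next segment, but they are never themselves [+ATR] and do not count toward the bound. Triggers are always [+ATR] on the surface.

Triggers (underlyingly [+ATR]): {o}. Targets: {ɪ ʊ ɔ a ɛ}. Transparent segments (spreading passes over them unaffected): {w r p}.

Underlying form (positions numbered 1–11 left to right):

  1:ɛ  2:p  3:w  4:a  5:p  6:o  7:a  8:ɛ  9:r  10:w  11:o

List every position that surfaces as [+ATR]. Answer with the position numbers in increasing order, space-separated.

6 7 8 11

From /o/ at 6 rightward: 7 /a/ → [+ATR]; 8 /ɛ/ → [+ATR]; bound reached.
From /o/ at 11 rightward: word edge.
Targets with no active source: positions 1 4 stay [-ATR].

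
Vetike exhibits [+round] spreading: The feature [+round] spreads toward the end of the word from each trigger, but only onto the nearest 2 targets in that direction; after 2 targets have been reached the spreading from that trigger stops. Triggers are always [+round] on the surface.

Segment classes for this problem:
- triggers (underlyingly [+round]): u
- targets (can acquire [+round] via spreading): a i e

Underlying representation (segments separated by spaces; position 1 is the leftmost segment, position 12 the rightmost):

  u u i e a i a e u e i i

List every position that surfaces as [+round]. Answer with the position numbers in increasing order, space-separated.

1 2 3 4 9 10 11

From /u/ at 1 rightward: 2 /u/ is itself a trigger — this domain ends here.
From /u/ at 2 rightward: 3 /i/ → [+round]; 4 /e/ → [+round]; bound reached.
From /u/ at 9 rightward: 10 /e/ → [+round]; 11 /i/ → [+round]; bound reached.
Targets with no active source: positions 5 6 7 8 12 stay [-round].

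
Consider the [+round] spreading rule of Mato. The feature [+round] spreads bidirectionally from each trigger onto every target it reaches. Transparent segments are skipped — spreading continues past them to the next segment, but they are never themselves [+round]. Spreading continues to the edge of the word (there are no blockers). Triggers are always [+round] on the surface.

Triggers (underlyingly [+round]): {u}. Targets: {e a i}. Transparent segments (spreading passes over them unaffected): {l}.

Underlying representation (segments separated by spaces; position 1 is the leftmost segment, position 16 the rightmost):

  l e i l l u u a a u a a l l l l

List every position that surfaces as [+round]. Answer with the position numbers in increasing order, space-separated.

From /u/ at 6 rightward: 7 /u/ is itself a trigger — this domain ends here.
From /u/ at 6 leftward: 5 /l/ transparent; 4 /l/ transparent; 3 /i/ → [+round]; 2 /e/ → [+round]; 1 /l/ transparent; word edge.
From /u/ at 7 rightward: 8 /a/ → [+round]; 9 /a/ → [+round]; 10 /u/ is itself a trigger — this domain ends here.
From /u/ at 7 leftward: 6 /u/ is itself a trigger — this domain ends here.
From /u/ at 10 rightward: 11 /a/ → [+round]; 12 /a/ → [+round]; 13 /l/ transparent; 14 /l/ transparent; 15 /l/ transparent; 16 /l/ transparent; word edge.
From /u/ at 10 leftward: 9 /a/ → [+round]; 8 /a/ → [+round]; 7 /u/ is itself a trigger — this domain ends here.

2 3 6 7 8 9 10 11 12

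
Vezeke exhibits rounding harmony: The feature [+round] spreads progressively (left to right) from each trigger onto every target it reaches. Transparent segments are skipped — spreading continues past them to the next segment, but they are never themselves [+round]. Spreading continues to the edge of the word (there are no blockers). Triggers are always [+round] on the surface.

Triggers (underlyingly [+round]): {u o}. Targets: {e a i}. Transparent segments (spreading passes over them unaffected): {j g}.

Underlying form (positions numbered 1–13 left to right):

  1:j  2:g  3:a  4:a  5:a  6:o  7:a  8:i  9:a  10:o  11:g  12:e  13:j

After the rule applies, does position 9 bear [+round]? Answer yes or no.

yes

From /o/ at 6 rightward: 7 /a/ → [+round]; 8 /i/ → [+round]; 9 /a/ → [+round]; 10 /o/ is itself a trigger — this domain ends here.
From /o/ at 10 rightward: 11 /g/ transparent; 12 /e/ → [+round]; 13 /j/ transparent; word edge.
Targets with no active source: positions 3 4 5 stay [-round].
[+round] positions on the surface: 6 7 8 9 10 12.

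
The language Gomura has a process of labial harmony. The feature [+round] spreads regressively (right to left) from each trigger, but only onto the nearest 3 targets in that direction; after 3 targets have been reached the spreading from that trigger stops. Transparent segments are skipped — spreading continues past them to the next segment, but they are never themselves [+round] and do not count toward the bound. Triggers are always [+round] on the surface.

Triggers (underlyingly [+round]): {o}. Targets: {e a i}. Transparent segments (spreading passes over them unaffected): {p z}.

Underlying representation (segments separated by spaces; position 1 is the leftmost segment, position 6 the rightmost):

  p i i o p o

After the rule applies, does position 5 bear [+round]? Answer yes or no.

From /o/ at 4 leftward: 3 /i/ → [+round]; 2 /i/ → [+round]; 1 /p/ transparent; word edge.
From /o/ at 6 leftward: 5 /p/ transparent; 4 /o/ is itself a trigger — this domain ends here.
[+round] positions on the surface: 2 3 4 6.

no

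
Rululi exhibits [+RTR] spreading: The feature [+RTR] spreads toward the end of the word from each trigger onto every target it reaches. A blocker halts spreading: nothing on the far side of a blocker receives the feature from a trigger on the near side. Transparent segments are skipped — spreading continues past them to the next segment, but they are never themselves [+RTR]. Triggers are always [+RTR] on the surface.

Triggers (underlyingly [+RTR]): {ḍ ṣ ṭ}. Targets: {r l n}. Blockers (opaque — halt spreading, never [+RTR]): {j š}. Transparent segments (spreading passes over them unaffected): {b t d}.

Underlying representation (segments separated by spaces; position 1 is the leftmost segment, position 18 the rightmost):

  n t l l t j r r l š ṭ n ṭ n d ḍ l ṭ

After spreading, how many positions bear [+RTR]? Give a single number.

7

From /ṭ/ at 11 rightward: 12 /n/ → [+RTR]; 13 /ṭ/ is itself a trigger — this domain ends here.
From /ṭ/ at 13 rightward: 14 /n/ → [+RTR]; 15 /d/ transparent; 16 /ḍ/ is itself a trigger — this domain ends here.
From /ḍ/ at 16 rightward: 17 /l/ → [+RTR]; 18 /ṭ/ is itself a trigger — this domain ends here.
From /ṭ/ at 18 rightward: word edge.
Targets with no active source: positions 1 3 4 7 8 9 stay [-emphatic].
[+RTR] positions on the surface: 11 12 13 14 16 17 18.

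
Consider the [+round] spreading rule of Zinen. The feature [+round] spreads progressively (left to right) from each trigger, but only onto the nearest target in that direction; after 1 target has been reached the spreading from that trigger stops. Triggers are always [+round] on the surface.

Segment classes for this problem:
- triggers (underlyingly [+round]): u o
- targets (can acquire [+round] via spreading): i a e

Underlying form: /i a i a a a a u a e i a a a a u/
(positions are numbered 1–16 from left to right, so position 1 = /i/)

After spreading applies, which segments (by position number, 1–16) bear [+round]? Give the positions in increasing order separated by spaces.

From /u/ at 8 rightward: 9 /a/ → [+round]; bound reached.
From /u/ at 16 rightward: word edge.
Targets with no active source: positions 1 2 3 4 5 6 7 10 11 12 13 14 15 stay [-round].

8 9 16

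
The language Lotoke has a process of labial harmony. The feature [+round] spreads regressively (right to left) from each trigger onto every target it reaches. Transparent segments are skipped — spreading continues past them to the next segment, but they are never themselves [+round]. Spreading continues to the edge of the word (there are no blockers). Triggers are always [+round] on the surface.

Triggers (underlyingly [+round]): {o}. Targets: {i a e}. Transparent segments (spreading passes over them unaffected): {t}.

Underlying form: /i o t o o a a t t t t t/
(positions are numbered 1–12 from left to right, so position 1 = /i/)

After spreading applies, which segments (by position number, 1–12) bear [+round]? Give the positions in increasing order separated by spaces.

From /o/ at 2 leftward: 1 /i/ → [+round]; word edge.
From /o/ at 4 leftward: 3 /t/ transparent; 2 /o/ is itself a trigger — this domain ends here.
From /o/ at 5 leftward: 4 /o/ is itself a trigger — this domain ends here.
Targets with no active source: positions 6 7 stay [-round].

1 2 4 5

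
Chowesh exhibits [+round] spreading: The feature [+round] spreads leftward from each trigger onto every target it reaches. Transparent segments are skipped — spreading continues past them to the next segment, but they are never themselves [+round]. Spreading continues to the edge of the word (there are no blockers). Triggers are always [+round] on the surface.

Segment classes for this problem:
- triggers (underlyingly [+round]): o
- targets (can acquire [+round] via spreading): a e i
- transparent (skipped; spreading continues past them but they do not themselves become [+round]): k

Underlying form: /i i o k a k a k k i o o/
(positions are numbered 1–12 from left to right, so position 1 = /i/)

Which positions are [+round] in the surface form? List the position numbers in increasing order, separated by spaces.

From /o/ at 3 leftward: 2 /i/ → [+round]; 1 /i/ → [+round]; word edge.
From /o/ at 11 leftward: 10 /i/ → [+round]; 9 /k/ transparent; 8 /k/ transparent; 7 /a/ → [+round]; 6 /k/ transparent; 5 /a/ → [+round]; 4 /k/ transparent; 3 /o/ is itself a trigger — this domain ends here.
From /o/ at 12 leftward: 11 /o/ is itself a trigger — this domain ends here.

1 2 3 5 7 10 11 12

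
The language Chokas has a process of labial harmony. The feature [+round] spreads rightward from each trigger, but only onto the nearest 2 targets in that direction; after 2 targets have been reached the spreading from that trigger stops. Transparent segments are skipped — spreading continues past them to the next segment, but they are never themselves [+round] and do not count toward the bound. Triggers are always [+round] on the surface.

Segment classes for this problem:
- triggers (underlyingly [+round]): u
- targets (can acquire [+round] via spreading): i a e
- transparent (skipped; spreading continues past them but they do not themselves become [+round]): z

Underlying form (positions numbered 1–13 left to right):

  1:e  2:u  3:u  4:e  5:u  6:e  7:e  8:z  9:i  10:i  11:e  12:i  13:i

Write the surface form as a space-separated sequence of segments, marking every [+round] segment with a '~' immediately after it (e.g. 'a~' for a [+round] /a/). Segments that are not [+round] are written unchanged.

e u~ u~ e~ u~ e~ e~ z i i e i i

From /u/ at 2 rightward: 3 /u/ is itself a trigger — this domain ends here.
From /u/ at 3 rightward: 4 /e/ → [+round]; 5 /u/ is itself a trigger — this domain ends here.
From /u/ at 5 rightward: 6 /e/ → [+round]; 7 /e/ → [+round]; bound reached.
Targets with no active source: positions 1 9 10 11 12 13 stay [-round].
[+round] positions on the surface: 2 3 4 5 6 7.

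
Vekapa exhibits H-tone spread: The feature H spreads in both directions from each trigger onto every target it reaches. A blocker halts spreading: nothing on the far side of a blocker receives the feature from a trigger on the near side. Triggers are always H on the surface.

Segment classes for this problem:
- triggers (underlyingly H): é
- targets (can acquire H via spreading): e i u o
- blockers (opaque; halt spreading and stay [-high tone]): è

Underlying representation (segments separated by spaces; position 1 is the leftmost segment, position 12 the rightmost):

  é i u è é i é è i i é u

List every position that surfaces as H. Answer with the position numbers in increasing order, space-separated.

From /é/ at 1 rightward: 2 /i/ → H; 3 /u/ → H; 4 /è/ blocks.
From /é/ at 1 leftward: word edge.
From /é/ at 5 rightward: 6 /i/ → H; 7 /é/ is itself a trigger — this domain ends here.
From /é/ at 5 leftward: 4 /è/ blocks.
From /é/ at 7 rightward: 8 /è/ blocks.
From /é/ at 7 leftward: 6 /i/ → H; 5 /é/ is itself a trigger — this domain ends here.
From /é/ at 11 rightward: 12 /u/ → H; word edge.
From /é/ at 11 leftward: 10 /i/ → H; 9 /i/ → H; 8 /è/ blocks.

1 2 3 5 6 7 9 10 11 12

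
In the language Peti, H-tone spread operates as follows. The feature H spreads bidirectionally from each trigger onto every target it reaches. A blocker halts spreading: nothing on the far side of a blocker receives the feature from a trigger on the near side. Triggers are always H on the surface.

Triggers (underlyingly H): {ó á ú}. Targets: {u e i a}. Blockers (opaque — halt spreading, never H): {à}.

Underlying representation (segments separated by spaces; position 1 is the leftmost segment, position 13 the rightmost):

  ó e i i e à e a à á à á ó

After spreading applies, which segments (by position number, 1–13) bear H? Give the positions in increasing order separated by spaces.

1 2 3 4 5 10 12 13

From /ó/ at 1 rightward: 2 /e/ → H; 3 /i/ → H; 4 /i/ → H; 5 /e/ → H; 6 /à/ blocks.
From /ó/ at 1 leftward: word edge.
From /á/ at 10 rightward: 11 /à/ blocks.
From /á/ at 10 leftward: 9 /à/ blocks.
From /á/ at 12 rightward: 13 /ó/ is itself a trigger — this domain ends here.
From /á/ at 12 leftward: 11 /à/ blocks.
From /ó/ at 13 rightward: word edge.
From /ó/ at 13 leftward: 12 /á/ is itself a trigger — this domain ends here.
Targets with no active source: positions 7 8 stay [-high tone].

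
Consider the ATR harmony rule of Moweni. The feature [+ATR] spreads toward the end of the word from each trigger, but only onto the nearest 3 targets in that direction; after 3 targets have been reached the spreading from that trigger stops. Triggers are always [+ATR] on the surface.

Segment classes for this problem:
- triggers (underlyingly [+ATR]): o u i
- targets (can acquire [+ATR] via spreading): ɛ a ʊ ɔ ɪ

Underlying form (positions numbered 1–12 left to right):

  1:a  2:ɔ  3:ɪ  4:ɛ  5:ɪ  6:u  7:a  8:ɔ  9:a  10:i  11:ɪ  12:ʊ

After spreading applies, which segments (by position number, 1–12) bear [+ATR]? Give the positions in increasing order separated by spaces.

From /u/ at 6 rightward: 7 /a/ → [+ATR]; 8 /ɔ/ → [+ATR]; 9 /a/ → [+ATR]; bound reached.
From /i/ at 10 rightward: 11 /ɪ/ → [+ATR]; 12 /ʊ/ → [+ATR]; word edge.
Targets with no active source: positions 1 2 3 4 5 stay [-ATR].

6 7 8 9 10 11 12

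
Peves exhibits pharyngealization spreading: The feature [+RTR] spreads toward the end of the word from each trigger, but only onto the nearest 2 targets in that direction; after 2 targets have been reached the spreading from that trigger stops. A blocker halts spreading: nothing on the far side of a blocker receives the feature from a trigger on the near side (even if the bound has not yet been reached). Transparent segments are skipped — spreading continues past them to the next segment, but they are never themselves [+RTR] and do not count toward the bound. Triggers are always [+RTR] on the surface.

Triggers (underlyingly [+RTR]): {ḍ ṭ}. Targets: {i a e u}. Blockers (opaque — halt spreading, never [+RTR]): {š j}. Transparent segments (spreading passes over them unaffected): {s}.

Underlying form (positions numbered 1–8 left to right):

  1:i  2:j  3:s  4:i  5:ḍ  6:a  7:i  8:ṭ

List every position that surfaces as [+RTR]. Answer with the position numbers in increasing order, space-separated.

From /ḍ/ at 5 rightward: 6 /a/ → [+RTR]; 7 /i/ → [+RTR]; bound reached.
From /ṭ/ at 8 rightward: word edge.
Targets with no active source: positions 1 4 stay [-emphatic].

5 6 7 8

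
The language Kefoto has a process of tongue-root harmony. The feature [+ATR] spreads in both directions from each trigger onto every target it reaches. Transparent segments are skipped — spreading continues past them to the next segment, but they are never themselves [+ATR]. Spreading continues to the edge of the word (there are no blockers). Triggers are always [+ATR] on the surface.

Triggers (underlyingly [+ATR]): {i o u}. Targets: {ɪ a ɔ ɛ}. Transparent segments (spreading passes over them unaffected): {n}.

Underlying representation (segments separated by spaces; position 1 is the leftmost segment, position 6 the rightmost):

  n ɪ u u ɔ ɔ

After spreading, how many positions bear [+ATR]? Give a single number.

5

From /u/ at 3 rightward: 4 /u/ is itself a trigger — this domain ends here.
From /u/ at 3 leftward: 2 /ɪ/ → [+ATR]; 1 /n/ transparent; word edge.
From /u/ at 4 rightward: 5 /ɔ/ → [+ATR]; 6 /ɔ/ → [+ATR]; word edge.
From /u/ at 4 leftward: 3 /u/ is itself a trigger — this domain ends here.
[+ATR] positions on the surface: 2 3 4 5 6.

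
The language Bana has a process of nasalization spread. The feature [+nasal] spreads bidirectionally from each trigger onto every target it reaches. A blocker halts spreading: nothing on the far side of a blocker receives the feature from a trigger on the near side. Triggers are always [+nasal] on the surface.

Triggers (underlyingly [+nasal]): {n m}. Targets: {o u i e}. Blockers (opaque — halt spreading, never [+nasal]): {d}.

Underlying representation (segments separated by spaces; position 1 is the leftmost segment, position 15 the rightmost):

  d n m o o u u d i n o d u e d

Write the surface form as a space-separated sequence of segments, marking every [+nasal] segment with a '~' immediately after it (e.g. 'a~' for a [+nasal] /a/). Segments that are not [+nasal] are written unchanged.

d n~ m~ o~ o~ u~ u~ d i~ n~ o~ d u e d

From /n/ at 2 rightward: 3 /m/ is itself a trigger — this domain ends here.
From /n/ at 2 leftward: 1 /d/ blocks.
From /m/ at 3 rightward: 4 /o/ → [+nasal]; 5 /o/ → [+nasal]; 6 /u/ → [+nasal]; 7 /u/ → [+nasal]; 8 /d/ blocks.
From /m/ at 3 leftward: 2 /n/ is itself a trigger — this domain ends here.
From /n/ at 10 rightward: 11 /o/ → [+nasal]; 12 /d/ blocks.
From /n/ at 10 leftward: 9 /i/ → [+nasal]; 8 /d/ blocks.
Targets with no active source: positions 13 14 stay [-nasal].
[+nasal] positions on the surface: 2 3 4 5 6 7 9 10 11.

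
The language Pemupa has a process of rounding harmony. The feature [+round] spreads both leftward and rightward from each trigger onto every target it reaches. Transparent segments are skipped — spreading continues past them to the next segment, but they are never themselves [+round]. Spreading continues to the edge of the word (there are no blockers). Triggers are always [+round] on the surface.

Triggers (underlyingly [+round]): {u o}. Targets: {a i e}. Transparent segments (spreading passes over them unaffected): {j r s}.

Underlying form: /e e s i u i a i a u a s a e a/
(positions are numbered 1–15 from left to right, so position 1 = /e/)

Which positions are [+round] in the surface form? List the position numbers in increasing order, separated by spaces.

1 2 4 5 6 7 8 9 10 11 13 14 15

From /u/ at 5 rightward: 6 /i/ → [+round]; 7 /a/ → [+round]; 8 /i/ → [+round]; 9 /a/ → [+round]; 10 /u/ is itself a trigger — this domain ends here.
From /u/ at 5 leftward: 4 /i/ → [+round]; 3 /s/ transparent; 2 /e/ → [+round]; 1 /e/ → [+round]; word edge.
From /u/ at 10 rightward: 11 /a/ → [+round]; 12 /s/ transparent; 13 /a/ → [+round]; 14 /e/ → [+round]; 15 /a/ → [+round]; word edge.
From /u/ at 10 leftward: 9 /a/ → [+round]; 8 /i/ → [+round]; 7 /a/ → [+round]; 6 /i/ → [+round]; 5 /u/ is itself a trigger — this domain ends here.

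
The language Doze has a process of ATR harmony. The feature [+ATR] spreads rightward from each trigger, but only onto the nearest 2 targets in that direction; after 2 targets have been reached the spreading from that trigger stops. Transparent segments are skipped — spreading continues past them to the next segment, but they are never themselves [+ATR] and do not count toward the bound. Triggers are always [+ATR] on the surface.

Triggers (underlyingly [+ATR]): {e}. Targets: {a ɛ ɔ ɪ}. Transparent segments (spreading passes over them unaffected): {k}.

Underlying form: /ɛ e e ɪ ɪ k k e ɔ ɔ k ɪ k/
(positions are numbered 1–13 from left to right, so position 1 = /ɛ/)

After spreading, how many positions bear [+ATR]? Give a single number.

7

From /e/ at 2 rightward: 3 /e/ is itself a trigger — this domain ends here.
From /e/ at 3 rightward: 4 /ɪ/ → [+ATR]; 5 /ɪ/ → [+ATR]; bound reached.
From /e/ at 8 rightward: 9 /ɔ/ → [+ATR]; 10 /ɔ/ → [+ATR]; bound reached.
Targets with no active source: positions 1 12 stay [-ATR].
[+ATR] positions on the surface: 2 3 4 5 8 9 10.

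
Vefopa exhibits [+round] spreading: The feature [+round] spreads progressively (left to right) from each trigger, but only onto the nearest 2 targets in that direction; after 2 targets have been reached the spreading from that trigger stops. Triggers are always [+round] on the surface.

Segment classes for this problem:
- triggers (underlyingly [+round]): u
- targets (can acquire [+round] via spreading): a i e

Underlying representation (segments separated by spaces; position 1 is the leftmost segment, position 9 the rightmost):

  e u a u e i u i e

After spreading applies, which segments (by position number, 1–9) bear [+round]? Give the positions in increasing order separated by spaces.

From /u/ at 2 rightward: 3 /a/ → [+round]; 4 /u/ is itself a trigger — this domain ends here.
From /u/ at 4 rightward: 5 /e/ → [+round]; 6 /i/ → [+round]; bound reached.
From /u/ at 7 rightward: 8 /i/ → [+round]; 9 /e/ → [+round]; bound reached.
Target with no active source: position 1 stays [-round].

2 3 4 5 6 7 8 9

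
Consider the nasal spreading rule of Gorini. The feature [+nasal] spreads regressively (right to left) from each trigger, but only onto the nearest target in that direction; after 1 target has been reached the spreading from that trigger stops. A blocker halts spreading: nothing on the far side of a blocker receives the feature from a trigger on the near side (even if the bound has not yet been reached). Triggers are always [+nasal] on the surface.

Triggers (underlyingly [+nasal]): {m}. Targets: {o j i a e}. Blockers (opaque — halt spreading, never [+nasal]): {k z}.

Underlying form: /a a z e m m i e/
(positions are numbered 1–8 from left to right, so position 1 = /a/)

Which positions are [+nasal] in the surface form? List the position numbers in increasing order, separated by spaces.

4 5 6

From /m/ at 5 leftward: 4 /e/ → [+nasal]; bound reached.
From /m/ at 6 leftward: 5 /m/ is itself a trigger — this domain ends here.
Targets with no active source: positions 1 2 7 8 stay [-nasal].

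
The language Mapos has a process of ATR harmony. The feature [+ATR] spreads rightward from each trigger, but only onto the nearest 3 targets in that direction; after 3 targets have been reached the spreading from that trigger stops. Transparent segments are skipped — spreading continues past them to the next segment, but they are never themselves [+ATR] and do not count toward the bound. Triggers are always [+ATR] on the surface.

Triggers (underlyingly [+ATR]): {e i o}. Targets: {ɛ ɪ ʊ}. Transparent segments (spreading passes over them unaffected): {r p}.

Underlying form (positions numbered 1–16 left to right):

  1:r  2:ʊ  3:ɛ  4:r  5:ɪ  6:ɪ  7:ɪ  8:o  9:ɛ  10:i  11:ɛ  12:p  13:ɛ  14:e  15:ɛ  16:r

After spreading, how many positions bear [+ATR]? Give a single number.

From /o/ at 8 rightward: 9 /ɛ/ → [+ATR]; 10 /i/ is itself a trigger — this domain ends here.
From /i/ at 10 rightward: 11 /ɛ/ → [+ATR]; 12 /p/ transparent; 13 /ɛ/ → [+ATR]; 14 /e/ is itself a trigger — this domain ends here.
From /e/ at 14 rightward: 15 /ɛ/ → [+ATR]; 16 /r/ transparent; word edge.
Targets with no active source: positions 2 3 5 6 7 stay [-ATR].
[+ATR] positions on the surface: 8 9 10 11 13 14 15.

7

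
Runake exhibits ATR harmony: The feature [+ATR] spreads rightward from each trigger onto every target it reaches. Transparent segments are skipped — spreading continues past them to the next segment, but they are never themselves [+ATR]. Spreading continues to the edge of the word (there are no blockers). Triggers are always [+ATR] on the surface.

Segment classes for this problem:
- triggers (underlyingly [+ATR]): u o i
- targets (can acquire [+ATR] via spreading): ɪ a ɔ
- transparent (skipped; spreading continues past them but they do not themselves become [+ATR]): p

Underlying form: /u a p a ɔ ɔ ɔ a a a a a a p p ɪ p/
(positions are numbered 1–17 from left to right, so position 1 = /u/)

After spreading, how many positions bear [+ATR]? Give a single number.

13

From /u/ at 1 rightward: 2 /a/ → [+ATR]; 3 /p/ transparent; 4 /a/ → [+ATR]; 5 /ɔ/ → [+ATR]; 6 /ɔ/ → [+ATR]; 7 /ɔ/ → [+ATR]; 8 /a/ → [+ATR]; 9 /a/ → [+ATR]; 10 /a/ → [+ATR]; 11 /a/ → [+ATR]; 12 /a/ → [+ATR]; 13 /a/ → [+ATR]; 14 /p/ transparent; 15 /p/ transparent; 16 /ɪ/ → [+ATR]; 17 /p/ transparent; word edge.
[+ATR] positions on the surface: 1 2 4 5 6 7 8 9 10 11 12 13 16.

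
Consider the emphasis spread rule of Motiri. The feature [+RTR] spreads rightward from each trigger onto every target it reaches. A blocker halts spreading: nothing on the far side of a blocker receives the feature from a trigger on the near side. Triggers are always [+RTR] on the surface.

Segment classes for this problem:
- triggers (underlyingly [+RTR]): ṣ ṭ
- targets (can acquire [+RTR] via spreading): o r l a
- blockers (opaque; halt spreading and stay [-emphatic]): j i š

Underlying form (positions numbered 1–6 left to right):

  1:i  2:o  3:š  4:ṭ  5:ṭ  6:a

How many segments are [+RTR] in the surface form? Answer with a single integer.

3

From /ṭ/ at 4 rightward: 5 /ṭ/ is itself a trigger — this domain ends here.
From /ṭ/ at 5 rightward: 6 /a/ → [+RTR]; word edge.
Target with no active source: position 2 stays [-emphatic].
[+RTR] positions on the surface: 4 5 6.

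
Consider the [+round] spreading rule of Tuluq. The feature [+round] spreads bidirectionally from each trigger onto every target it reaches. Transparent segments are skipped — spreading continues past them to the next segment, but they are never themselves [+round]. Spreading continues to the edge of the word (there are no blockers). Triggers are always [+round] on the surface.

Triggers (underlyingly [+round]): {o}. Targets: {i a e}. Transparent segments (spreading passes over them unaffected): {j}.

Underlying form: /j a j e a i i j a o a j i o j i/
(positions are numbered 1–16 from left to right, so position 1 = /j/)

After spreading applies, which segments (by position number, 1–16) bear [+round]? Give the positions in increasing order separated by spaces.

From /o/ at 10 rightward: 11 /a/ → [+round]; 12 /j/ transparent; 13 /i/ → [+round]; 14 /o/ is itself a trigger — this domain ends here.
From /o/ at 10 leftward: 9 /a/ → [+round]; 8 /j/ transparent; 7 /i/ → [+round]; 6 /i/ → [+round]; 5 /a/ → [+round]; 4 /e/ → [+round]; 3 /j/ transparent; 2 /a/ → [+round]; 1 /j/ transparent; word edge.
From /o/ at 14 rightward: 15 /j/ transparent; 16 /i/ → [+round]; word edge.
From /o/ at 14 leftward: 13 /i/ → [+round]; 12 /j/ transparent; 11 /a/ → [+round]; 10 /o/ is itself a trigger — this domain ends here.

2 4 5 6 7 9 10 11 13 14 16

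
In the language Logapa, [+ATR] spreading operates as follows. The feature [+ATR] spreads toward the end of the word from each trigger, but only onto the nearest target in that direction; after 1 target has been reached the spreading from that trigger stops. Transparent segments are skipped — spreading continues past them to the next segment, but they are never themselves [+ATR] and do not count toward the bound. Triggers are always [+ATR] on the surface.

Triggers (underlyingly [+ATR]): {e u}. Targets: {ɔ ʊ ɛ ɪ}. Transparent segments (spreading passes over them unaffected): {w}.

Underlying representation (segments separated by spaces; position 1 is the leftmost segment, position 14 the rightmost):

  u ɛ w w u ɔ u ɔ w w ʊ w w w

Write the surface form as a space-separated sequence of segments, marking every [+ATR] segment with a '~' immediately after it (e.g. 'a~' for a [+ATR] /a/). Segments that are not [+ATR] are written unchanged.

u~ ɛ~ w w u~ ɔ~ u~ ɔ~ w w ʊ w w w

From /u/ at 1 rightward: 2 /ɛ/ → [+ATR]; bound reached.
From /u/ at 5 rightward: 6 /ɔ/ → [+ATR]; bound reached.
From /u/ at 7 rightward: 8 /ɔ/ → [+ATR]; bound reached.
Target with no active source: position 11 stays [-ATR].
[+ATR] positions on the surface: 1 2 5 6 7 8.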